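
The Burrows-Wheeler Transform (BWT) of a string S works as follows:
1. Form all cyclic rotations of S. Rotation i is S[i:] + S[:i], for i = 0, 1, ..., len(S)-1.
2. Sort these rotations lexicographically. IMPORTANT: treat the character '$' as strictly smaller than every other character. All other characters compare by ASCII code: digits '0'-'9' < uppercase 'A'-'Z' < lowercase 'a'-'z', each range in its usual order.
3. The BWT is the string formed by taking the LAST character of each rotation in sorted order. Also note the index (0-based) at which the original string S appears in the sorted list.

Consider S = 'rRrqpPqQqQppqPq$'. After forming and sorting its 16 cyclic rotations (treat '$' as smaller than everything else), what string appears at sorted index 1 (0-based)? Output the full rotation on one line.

All 16 rotations (rotation i = S[i:]+S[:i]):
  rot[0] = rRrqpPqQqQppqPq$
  rot[1] = RrqpPqQqQppqPq$r
  rot[2] = rqpPqQqQppqPq$rR
  rot[3] = qpPqQqQppqPq$rRr
  rot[4] = pPqQqQppqPq$rRrq
  rot[5] = PqQqQppqPq$rRrqp
  rot[6] = qQqQppqPq$rRrqpP
  rot[7] = QqQppqPq$rRrqpPq
  rot[8] = qQppqPq$rRrqpPqQ
  rot[9] = QppqPq$rRrqpPqQq
  rot[10] = ppqPq$rRrqpPqQqQ
  rot[11] = pqPq$rRrqpPqQqQp
  rot[12] = qPq$rRrqpPqQqQpp
  rot[13] = Pq$rRrqpPqQqQppq
  rot[14] = q$rRrqpPqQqQppqP
  rot[15] = $rRrqpPqQqQppqPq
Sorted (with $ < everything):
  sorted[0] = $rRrqpPqQqQppqPq
  sorted[1] = Pq$rRrqpPqQqQppq
  sorted[2] = PqQqQppqPq$rRrqp
  sorted[3] = QppqPq$rRrqpPqQq
  sorted[4] = QqQppqPq$rRrqpPq
  sorted[5] = RrqpPqQqQppqPq$r
  sorted[6] = pPqQqQppqPq$rRrq
  sorted[7] = ppqPq$rRrqpPqQqQ
  sorted[8] = pqPq$rRrqpPqQqQp
  sorted[9] = q$rRrqpPqQqQppqP
  sorted[10] = qPq$rRrqpPqQqQpp
  sorted[11] = qQppqPq$rRrqpPqQ
  sorted[12] = qQqQppqPq$rRrqpP
  sorted[13] = qpPqQqQppqPq$rRr
  sorted[14] = rRrqpPqQqQppqPq$
  sorted[15] = rqpPqQqQppqPq$rR
sorted[1] = Pq$rRrqpPqQqQppq

Answer: Pq$rRrqpPqQqQppq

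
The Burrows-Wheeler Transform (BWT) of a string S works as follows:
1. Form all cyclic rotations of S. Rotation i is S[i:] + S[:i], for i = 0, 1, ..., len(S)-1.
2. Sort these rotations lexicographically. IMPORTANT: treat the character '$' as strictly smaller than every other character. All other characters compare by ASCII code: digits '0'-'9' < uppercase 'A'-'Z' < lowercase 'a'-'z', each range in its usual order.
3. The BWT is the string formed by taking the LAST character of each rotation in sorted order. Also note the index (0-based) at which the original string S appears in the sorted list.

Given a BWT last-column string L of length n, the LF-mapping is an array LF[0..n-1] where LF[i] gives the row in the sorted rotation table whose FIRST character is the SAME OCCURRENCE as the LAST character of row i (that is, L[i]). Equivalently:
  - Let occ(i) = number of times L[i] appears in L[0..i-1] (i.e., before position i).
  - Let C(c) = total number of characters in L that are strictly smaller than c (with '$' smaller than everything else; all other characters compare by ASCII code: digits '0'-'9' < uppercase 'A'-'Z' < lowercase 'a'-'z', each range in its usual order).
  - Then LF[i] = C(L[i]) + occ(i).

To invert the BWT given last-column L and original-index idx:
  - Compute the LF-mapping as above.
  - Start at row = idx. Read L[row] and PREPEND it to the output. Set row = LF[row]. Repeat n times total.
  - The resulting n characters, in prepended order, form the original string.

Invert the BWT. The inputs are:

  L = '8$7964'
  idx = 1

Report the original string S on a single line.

Answer: 49768$

Derivation:
LF mapping: 4 0 3 5 2 1
Walk LF starting at row 1, prepending L[row]:
  step 1: row=1, L[1]='$', prepend. Next row=LF[1]=0
  step 2: row=0, L[0]='8', prepend. Next row=LF[0]=4
  step 3: row=4, L[4]='6', prepend. Next row=LF[4]=2
  step 4: row=2, L[2]='7', prepend. Next row=LF[2]=3
  step 5: row=3, L[3]='9', prepend. Next row=LF[3]=5
  step 6: row=5, L[5]='4', prepend. Next row=LF[5]=1
Reversed output: 49768$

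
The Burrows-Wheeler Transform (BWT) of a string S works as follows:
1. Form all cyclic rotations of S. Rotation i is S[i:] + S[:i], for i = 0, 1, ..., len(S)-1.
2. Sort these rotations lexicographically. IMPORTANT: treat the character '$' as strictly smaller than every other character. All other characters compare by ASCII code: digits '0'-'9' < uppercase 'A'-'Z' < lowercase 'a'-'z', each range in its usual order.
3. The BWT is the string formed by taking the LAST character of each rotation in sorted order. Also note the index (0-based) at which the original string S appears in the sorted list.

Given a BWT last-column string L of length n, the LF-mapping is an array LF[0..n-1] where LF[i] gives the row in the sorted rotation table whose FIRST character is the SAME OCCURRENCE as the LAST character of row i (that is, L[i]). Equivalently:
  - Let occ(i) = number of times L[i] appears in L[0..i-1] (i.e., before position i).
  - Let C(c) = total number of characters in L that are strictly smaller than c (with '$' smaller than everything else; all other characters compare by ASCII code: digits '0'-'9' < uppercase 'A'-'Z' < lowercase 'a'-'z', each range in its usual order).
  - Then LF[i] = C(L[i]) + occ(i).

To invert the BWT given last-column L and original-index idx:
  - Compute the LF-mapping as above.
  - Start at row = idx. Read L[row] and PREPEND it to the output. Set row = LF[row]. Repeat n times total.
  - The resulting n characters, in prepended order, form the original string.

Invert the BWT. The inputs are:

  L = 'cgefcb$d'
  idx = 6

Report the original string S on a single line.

Answer: fcdgbec$

Derivation:
LF mapping: 2 7 5 6 3 1 0 4
Walk LF starting at row 6, prepending L[row]:
  step 1: row=6, L[6]='$', prepend. Next row=LF[6]=0
  step 2: row=0, L[0]='c', prepend. Next row=LF[0]=2
  step 3: row=2, L[2]='e', prepend. Next row=LF[2]=5
  step 4: row=5, L[5]='b', prepend. Next row=LF[5]=1
  step 5: row=1, L[1]='g', prepend. Next row=LF[1]=7
  step 6: row=7, L[7]='d', prepend. Next row=LF[7]=4
  step 7: row=4, L[4]='c', prepend. Next row=LF[4]=3
  step 8: row=3, L[3]='f', prepend. Next row=LF[3]=6
Reversed output: fcdgbec$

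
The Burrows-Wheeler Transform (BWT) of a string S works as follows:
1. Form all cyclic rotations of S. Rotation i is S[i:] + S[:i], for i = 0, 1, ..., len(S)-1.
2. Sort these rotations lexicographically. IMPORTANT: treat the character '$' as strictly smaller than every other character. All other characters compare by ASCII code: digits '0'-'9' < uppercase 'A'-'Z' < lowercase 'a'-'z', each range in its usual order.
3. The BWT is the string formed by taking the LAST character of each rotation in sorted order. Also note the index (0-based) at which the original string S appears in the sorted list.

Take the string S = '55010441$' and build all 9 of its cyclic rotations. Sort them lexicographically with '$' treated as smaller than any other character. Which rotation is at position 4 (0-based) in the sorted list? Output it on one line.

All 9 rotations (rotation i = S[i:]+S[:i]):
  rot[0] = 55010441$
  rot[1] = 5010441$5
  rot[2] = 010441$55
  rot[3] = 10441$550
  rot[4] = 0441$5501
  rot[5] = 441$55010
  rot[6] = 41$550104
  rot[7] = 1$5501044
  rot[8] = $55010441
Sorted (with $ < everything):
  sorted[0] = $55010441
  sorted[1] = 010441$55
  sorted[2] = 0441$5501
  sorted[3] = 1$5501044
  sorted[4] = 10441$550
  sorted[5] = 41$550104
  sorted[6] = 441$55010
  sorted[7] = 5010441$5
  sorted[8] = 55010441$
sorted[4] = 10441$550

Answer: 10441$550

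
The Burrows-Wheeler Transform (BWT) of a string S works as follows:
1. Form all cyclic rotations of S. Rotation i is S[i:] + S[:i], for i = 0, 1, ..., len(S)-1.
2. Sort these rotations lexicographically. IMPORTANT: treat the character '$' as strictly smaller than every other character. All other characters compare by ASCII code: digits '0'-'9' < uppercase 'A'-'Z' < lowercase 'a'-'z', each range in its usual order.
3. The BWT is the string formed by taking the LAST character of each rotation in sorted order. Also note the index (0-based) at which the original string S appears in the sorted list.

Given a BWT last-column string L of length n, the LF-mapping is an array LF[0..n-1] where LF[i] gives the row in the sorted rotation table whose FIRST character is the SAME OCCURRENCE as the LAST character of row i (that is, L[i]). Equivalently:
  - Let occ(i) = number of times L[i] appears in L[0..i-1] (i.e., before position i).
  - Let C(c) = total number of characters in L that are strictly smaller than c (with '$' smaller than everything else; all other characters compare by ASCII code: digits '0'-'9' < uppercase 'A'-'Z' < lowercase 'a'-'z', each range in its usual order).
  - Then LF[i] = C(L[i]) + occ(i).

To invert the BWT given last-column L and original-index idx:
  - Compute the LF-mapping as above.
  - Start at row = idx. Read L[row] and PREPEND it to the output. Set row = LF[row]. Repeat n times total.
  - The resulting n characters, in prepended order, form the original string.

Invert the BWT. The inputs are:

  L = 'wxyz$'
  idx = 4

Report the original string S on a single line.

Answer: zyxw$

Derivation:
LF mapping: 1 2 3 4 0
Walk LF starting at row 4, prepending L[row]:
  step 1: row=4, L[4]='$', prepend. Next row=LF[4]=0
  step 2: row=0, L[0]='w', prepend. Next row=LF[0]=1
  step 3: row=1, L[1]='x', prepend. Next row=LF[1]=2
  step 4: row=2, L[2]='y', prepend. Next row=LF[2]=3
  step 5: row=3, L[3]='z', prepend. Next row=LF[3]=4
Reversed output: zyxw$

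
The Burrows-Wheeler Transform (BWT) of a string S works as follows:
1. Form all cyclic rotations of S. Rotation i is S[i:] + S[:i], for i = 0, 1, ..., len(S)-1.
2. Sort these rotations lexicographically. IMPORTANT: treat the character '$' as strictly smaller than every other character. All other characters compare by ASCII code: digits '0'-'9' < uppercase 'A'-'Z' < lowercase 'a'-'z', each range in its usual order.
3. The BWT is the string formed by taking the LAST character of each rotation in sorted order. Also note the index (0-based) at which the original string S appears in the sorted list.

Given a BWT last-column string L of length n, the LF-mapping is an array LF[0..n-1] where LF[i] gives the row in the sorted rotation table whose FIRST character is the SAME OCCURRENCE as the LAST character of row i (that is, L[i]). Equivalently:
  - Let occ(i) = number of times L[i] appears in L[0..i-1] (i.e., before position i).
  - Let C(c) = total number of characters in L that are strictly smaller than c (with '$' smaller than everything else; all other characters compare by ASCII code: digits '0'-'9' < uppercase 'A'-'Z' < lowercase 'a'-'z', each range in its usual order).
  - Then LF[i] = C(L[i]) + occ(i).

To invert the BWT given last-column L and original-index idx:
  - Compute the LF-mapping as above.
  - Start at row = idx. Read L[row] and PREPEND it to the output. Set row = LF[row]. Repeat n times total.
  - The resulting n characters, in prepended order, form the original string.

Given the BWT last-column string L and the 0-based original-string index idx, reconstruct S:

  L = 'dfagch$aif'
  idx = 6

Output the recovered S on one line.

Answer: fihfaagcd$

Derivation:
LF mapping: 4 5 1 7 3 8 0 2 9 6
Walk LF starting at row 6, prepending L[row]:
  step 1: row=6, L[6]='$', prepend. Next row=LF[6]=0
  step 2: row=0, L[0]='d', prepend. Next row=LF[0]=4
  step 3: row=4, L[4]='c', prepend. Next row=LF[4]=3
  step 4: row=3, L[3]='g', prepend. Next row=LF[3]=7
  step 5: row=7, L[7]='a', prepend. Next row=LF[7]=2
  step 6: row=2, L[2]='a', prepend. Next row=LF[2]=1
  step 7: row=1, L[1]='f', prepend. Next row=LF[1]=5
  step 8: row=5, L[5]='h', prepend. Next row=LF[5]=8
  step 9: row=8, L[8]='i', prepend. Next row=LF[8]=9
  step 10: row=9, L[9]='f', prepend. Next row=LF[9]=6
Reversed output: fihfaagcd$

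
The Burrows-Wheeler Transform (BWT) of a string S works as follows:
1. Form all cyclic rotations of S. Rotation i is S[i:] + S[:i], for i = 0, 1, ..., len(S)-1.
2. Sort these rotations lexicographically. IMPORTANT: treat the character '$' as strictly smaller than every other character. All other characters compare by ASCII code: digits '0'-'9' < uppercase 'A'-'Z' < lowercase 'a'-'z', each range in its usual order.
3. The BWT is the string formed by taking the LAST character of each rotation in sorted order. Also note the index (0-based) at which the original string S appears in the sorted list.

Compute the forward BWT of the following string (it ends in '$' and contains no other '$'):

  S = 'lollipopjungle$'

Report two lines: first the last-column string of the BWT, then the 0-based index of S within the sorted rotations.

Answer: elnlpglo$ulpoij
8

Derivation:
All 15 rotations (rotation i = S[i:]+S[:i]):
  rot[0] = lollipopjungle$
  rot[1] = ollipopjungle$l
  rot[2] = llipopjungle$lo
  rot[3] = lipopjungle$lol
  rot[4] = ipopjungle$loll
  rot[5] = popjungle$lolli
  rot[6] = opjungle$lollip
  rot[7] = pjungle$lollipo
  rot[8] = jungle$lollipop
  rot[9] = ungle$lollipopj
  rot[10] = ngle$lollipopju
  rot[11] = gle$lollipopjun
  rot[12] = le$lollipopjung
  rot[13] = e$lollipopjungl
  rot[14] = $lollipopjungle
Sorted (with $ < everything):
  sorted[0] = $lollipopjungle  (last char: 'e')
  sorted[1] = e$lollipopjungl  (last char: 'l')
  sorted[2] = gle$lollipopjun  (last char: 'n')
  sorted[3] = ipopjungle$loll  (last char: 'l')
  sorted[4] = jungle$lollipop  (last char: 'p')
  sorted[5] = le$lollipopjung  (last char: 'g')
  sorted[6] = lipopjungle$lol  (last char: 'l')
  sorted[7] = llipopjungle$lo  (last char: 'o')
  sorted[8] = lollipopjungle$  (last char: '$')
  sorted[9] = ngle$lollipopju  (last char: 'u')
  sorted[10] = ollipopjungle$l  (last char: 'l')
  sorted[11] = opjungle$lollip  (last char: 'p')
  sorted[12] = pjungle$lollipo  (last char: 'o')
  sorted[13] = popjungle$lolli  (last char: 'i')
  sorted[14] = ungle$lollipopj  (last char: 'j')
Last column: elnlpglo$ulpoij
Original string S is at sorted index 8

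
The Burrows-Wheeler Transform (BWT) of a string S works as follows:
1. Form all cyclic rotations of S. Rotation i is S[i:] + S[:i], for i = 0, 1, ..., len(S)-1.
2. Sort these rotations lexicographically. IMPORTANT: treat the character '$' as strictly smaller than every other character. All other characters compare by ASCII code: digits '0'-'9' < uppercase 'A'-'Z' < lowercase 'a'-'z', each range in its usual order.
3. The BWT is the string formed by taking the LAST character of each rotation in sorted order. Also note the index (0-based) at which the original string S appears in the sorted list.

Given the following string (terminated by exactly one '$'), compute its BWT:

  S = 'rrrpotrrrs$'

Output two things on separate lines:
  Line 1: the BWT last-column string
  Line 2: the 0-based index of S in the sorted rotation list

All 11 rotations (rotation i = S[i:]+S[:i]):
  rot[0] = rrrpotrrrs$
  rot[1] = rrpotrrrs$r
  rot[2] = rpotrrrs$rr
  rot[3] = potrrrs$rrr
  rot[4] = otrrrs$rrrp
  rot[5] = trrrs$rrrpo
  rot[6] = rrrs$rrrpot
  rot[7] = rrs$rrrpotr
  rot[8] = rs$rrrpotrr
  rot[9] = s$rrrpotrrr
  rot[10] = $rrrpotrrrs
Sorted (with $ < everything):
  sorted[0] = $rrrpotrrrs  (last char: 's')
  sorted[1] = otrrrs$rrrp  (last char: 'p')
  sorted[2] = potrrrs$rrr  (last char: 'r')
  sorted[3] = rpotrrrs$rr  (last char: 'r')
  sorted[4] = rrpotrrrs$r  (last char: 'r')
  sorted[5] = rrrpotrrrs$  (last char: '$')
  sorted[6] = rrrs$rrrpot  (last char: 't')
  sorted[7] = rrs$rrrpotr  (last char: 'r')
  sorted[8] = rs$rrrpotrr  (last char: 'r')
  sorted[9] = s$rrrpotrrr  (last char: 'r')
  sorted[10] = trrrs$rrrpo  (last char: 'o')
Last column: sprrr$trrro
Original string S is at sorted index 5

Answer: sprrr$trrro
5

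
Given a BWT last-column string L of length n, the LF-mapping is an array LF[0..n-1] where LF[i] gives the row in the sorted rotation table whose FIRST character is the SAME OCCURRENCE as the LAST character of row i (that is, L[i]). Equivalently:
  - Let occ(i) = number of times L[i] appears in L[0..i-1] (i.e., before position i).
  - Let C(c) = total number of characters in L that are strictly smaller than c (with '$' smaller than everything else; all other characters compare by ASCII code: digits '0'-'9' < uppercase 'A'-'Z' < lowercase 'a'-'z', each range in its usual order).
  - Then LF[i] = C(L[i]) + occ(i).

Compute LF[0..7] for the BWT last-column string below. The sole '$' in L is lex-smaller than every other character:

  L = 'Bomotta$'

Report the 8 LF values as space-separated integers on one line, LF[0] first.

Char counts: '$':1, 'B':1, 'a':1, 'm':1, 'o':2, 't':2
C (first-col start): C('$')=0, C('B')=1, C('a')=2, C('m')=3, C('o')=4, C('t')=6
L[0]='B': occ=0, LF[0]=C('B')+0=1+0=1
L[1]='o': occ=0, LF[1]=C('o')+0=4+0=4
L[2]='m': occ=0, LF[2]=C('m')+0=3+0=3
L[3]='o': occ=1, LF[3]=C('o')+1=4+1=5
L[4]='t': occ=0, LF[4]=C('t')+0=6+0=6
L[5]='t': occ=1, LF[5]=C('t')+1=6+1=7
L[6]='a': occ=0, LF[6]=C('a')+0=2+0=2
L[7]='$': occ=0, LF[7]=C('$')+0=0+0=0

Answer: 1 4 3 5 6 7 2 0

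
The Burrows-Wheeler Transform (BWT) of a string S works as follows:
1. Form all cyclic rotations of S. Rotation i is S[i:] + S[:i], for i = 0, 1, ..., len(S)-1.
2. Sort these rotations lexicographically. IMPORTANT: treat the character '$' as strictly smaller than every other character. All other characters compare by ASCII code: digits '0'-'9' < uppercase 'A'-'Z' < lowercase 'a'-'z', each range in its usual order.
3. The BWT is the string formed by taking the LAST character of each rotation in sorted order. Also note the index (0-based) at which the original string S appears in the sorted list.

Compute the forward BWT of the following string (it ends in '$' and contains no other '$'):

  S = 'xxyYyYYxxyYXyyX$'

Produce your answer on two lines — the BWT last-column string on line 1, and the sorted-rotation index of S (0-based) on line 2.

Answer: XyYyyYyY$xxyxYxX
8

Derivation:
All 16 rotations (rotation i = S[i:]+S[:i]):
  rot[0] = xxyYyYYxxyYXyyX$
  rot[1] = xyYyYYxxyYXyyX$x
  rot[2] = yYyYYxxyYXyyX$xx
  rot[3] = YyYYxxyYXyyX$xxy
  rot[4] = yYYxxyYXyyX$xxyY
  rot[5] = YYxxyYXyyX$xxyYy
  rot[6] = YxxyYXyyX$xxyYyY
  rot[7] = xxyYXyyX$xxyYyYY
  rot[8] = xyYXyyX$xxyYyYYx
  rot[9] = yYXyyX$xxyYyYYxx
  rot[10] = YXyyX$xxyYyYYxxy
  rot[11] = XyyX$xxyYyYYxxyY
  rot[12] = yyX$xxyYyYYxxyYX
  rot[13] = yX$xxyYyYYxxyYXy
  rot[14] = X$xxyYyYYxxyYXyy
  rot[15] = $xxyYyYYxxyYXyyX
Sorted (with $ < everything):
  sorted[0] = $xxyYyYYxxyYXyyX  (last char: 'X')
  sorted[1] = X$xxyYyYYxxyYXyy  (last char: 'y')
  sorted[2] = XyyX$xxyYyYYxxyY  (last char: 'Y')
  sorted[3] = YXyyX$xxyYyYYxxy  (last char: 'y')
  sorted[4] = YYxxyYXyyX$xxyYy  (last char: 'y')
  sorted[5] = YxxyYXyyX$xxyYyY  (last char: 'Y')
  sorted[6] = YyYYxxyYXyyX$xxy  (last char: 'y')
  sorted[7] = xxyYXyyX$xxyYyYY  (last char: 'Y')
  sorted[8] = xxyYyYYxxyYXyyX$  (last char: '$')
  sorted[9] = xyYXyyX$xxyYyYYx  (last char: 'x')
  sorted[10] = xyYyYYxxyYXyyX$x  (last char: 'x')
  sorted[11] = yX$xxyYyYYxxyYXy  (last char: 'y')
  sorted[12] = yYXyyX$xxyYyYYxx  (last char: 'x')
  sorted[13] = yYYxxyYXyyX$xxyY  (last char: 'Y')
  sorted[14] = yYyYYxxyYXyyX$xx  (last char: 'x')
  sorted[15] = yyX$xxyYyYYxxyYX  (last char: 'X')
Last column: XyYyyYyY$xxyxYxX
Original string S is at sorted index 8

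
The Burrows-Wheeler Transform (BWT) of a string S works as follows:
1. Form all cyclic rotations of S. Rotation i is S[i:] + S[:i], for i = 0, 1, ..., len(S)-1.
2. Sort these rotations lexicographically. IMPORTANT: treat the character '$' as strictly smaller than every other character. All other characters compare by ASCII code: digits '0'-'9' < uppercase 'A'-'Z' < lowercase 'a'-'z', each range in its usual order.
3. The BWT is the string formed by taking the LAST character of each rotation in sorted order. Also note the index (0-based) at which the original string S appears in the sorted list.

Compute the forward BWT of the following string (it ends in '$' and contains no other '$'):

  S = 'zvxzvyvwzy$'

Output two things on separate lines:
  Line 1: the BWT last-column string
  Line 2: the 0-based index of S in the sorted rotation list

Answer: yyzzvvzv$xw
8

Derivation:
All 11 rotations (rotation i = S[i:]+S[:i]):
  rot[0] = zvxzvyvwzy$
  rot[1] = vxzvyvwzy$z
  rot[2] = xzvyvwzy$zv
  rot[3] = zvyvwzy$zvx
  rot[4] = vyvwzy$zvxz
  rot[5] = yvwzy$zvxzv
  rot[6] = vwzy$zvxzvy
  rot[7] = wzy$zvxzvyv
  rot[8] = zy$zvxzvyvw
  rot[9] = y$zvxzvyvwz
  rot[10] = $zvxzvyvwzy
Sorted (with $ < everything):
  sorted[0] = $zvxzvyvwzy  (last char: 'y')
  sorted[1] = vwzy$zvxzvy  (last char: 'y')
  sorted[2] = vxzvyvwzy$z  (last char: 'z')
  sorted[3] = vyvwzy$zvxz  (last char: 'z')
  sorted[4] = wzy$zvxzvyv  (last char: 'v')
  sorted[5] = xzvyvwzy$zv  (last char: 'v')
  sorted[6] = y$zvxzvyvwz  (last char: 'z')
  sorted[7] = yvwzy$zvxzv  (last char: 'v')
  sorted[8] = zvxzvyvwzy$  (last char: '$')
  sorted[9] = zvyvwzy$zvx  (last char: 'x')
  sorted[10] = zy$zvxzvyvw  (last char: 'w')
Last column: yyzzvvzv$xw
Original string S is at sorted index 8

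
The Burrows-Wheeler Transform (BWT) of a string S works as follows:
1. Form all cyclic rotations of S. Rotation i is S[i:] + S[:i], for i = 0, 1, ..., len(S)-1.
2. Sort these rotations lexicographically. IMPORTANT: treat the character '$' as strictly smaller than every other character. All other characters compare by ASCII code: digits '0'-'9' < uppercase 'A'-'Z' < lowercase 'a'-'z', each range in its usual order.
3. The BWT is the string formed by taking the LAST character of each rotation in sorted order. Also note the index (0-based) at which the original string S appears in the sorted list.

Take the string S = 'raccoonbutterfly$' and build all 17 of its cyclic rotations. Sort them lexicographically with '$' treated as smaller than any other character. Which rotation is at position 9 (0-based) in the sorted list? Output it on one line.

All 17 rotations (rotation i = S[i:]+S[:i]):
  rot[0] = raccoonbutterfly$
  rot[1] = accoonbutterfly$r
  rot[2] = ccoonbutterfly$ra
  rot[3] = coonbutterfly$rac
  rot[4] = oonbutterfly$racc
  rot[5] = onbutterfly$racco
  rot[6] = nbutterfly$raccoo
  rot[7] = butterfly$raccoon
  rot[8] = utterfly$raccoonb
  rot[9] = tterfly$raccoonbu
  rot[10] = terfly$raccoonbut
  rot[11] = erfly$raccoonbutt
  rot[12] = rfly$raccoonbutte
  rot[13] = fly$raccoonbutter
  rot[14] = ly$raccoonbutterf
  rot[15] = y$raccoonbutterfl
  rot[16] = $raccoonbutterfly
Sorted (with $ < everything):
  sorted[0] = $raccoonbutterfly
  sorted[1] = accoonbutterfly$r
  sorted[2] = butterfly$raccoon
  sorted[3] = ccoonbutterfly$ra
  sorted[4] = coonbutterfly$rac
  sorted[5] = erfly$raccoonbutt
  sorted[6] = fly$raccoonbutter
  sorted[7] = ly$raccoonbutterf
  sorted[8] = nbutterfly$raccoo
  sorted[9] = onbutterfly$racco
  sorted[10] = oonbutterfly$racc
  sorted[11] = raccoonbutterfly$
  sorted[12] = rfly$raccoonbutte
  sorted[13] = terfly$raccoonbut
  sorted[14] = tterfly$raccoonbu
  sorted[15] = utterfly$raccoonb
  sorted[16] = y$raccoonbutterfl
sorted[9] = onbutterfly$racco

Answer: onbutterfly$racco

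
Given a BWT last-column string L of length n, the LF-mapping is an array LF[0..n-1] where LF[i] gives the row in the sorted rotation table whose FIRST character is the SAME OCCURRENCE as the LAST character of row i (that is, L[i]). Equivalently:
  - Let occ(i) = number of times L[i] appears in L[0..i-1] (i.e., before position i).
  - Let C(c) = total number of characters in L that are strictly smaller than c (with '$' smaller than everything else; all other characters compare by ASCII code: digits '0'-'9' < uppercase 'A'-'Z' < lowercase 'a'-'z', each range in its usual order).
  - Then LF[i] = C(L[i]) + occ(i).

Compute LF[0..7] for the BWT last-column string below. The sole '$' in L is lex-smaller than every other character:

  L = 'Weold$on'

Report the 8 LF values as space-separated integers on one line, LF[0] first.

Char counts: '$':1, 'W':1, 'd':1, 'e':1, 'l':1, 'n':1, 'o':2
C (first-col start): C('$')=0, C('W')=1, C('d')=2, C('e')=3, C('l')=4, C('n')=5, C('o')=6
L[0]='W': occ=0, LF[0]=C('W')+0=1+0=1
L[1]='e': occ=0, LF[1]=C('e')+0=3+0=3
L[2]='o': occ=0, LF[2]=C('o')+0=6+0=6
L[3]='l': occ=0, LF[3]=C('l')+0=4+0=4
L[4]='d': occ=0, LF[4]=C('d')+0=2+0=2
L[5]='$': occ=0, LF[5]=C('$')+0=0+0=0
L[6]='o': occ=1, LF[6]=C('o')+1=6+1=7
L[7]='n': occ=0, LF[7]=C('n')+0=5+0=5

Answer: 1 3 6 4 2 0 7 5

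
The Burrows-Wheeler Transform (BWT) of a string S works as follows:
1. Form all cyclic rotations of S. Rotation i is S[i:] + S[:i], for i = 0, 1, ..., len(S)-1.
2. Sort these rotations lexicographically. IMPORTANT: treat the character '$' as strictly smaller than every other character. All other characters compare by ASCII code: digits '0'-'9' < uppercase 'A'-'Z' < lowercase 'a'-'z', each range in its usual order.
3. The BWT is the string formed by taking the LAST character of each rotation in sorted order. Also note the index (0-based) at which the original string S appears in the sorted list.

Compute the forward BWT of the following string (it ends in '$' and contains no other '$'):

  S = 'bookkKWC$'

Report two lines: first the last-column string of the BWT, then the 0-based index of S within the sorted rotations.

All 9 rotations (rotation i = S[i:]+S[:i]):
  rot[0] = bookkKWC$
  rot[1] = ookkKWC$b
  rot[2] = okkKWC$bo
  rot[3] = kkKWC$boo
  rot[4] = kKWC$book
  rot[5] = KWC$bookk
  rot[6] = WC$bookkK
  rot[7] = C$bookkKW
  rot[8] = $bookkKWC
Sorted (with $ < everything):
  sorted[0] = $bookkKWC  (last char: 'C')
  sorted[1] = C$bookkKW  (last char: 'W')
  sorted[2] = KWC$bookk  (last char: 'k')
  sorted[3] = WC$bookkK  (last char: 'K')
  sorted[4] = bookkKWC$  (last char: '$')
  sorted[5] = kKWC$book  (last char: 'k')
  sorted[6] = kkKWC$boo  (last char: 'o')
  sorted[7] = okkKWC$bo  (last char: 'o')
  sorted[8] = ookkKWC$b  (last char: 'b')
Last column: CWkK$koob
Original string S is at sorted index 4

Answer: CWkK$koob
4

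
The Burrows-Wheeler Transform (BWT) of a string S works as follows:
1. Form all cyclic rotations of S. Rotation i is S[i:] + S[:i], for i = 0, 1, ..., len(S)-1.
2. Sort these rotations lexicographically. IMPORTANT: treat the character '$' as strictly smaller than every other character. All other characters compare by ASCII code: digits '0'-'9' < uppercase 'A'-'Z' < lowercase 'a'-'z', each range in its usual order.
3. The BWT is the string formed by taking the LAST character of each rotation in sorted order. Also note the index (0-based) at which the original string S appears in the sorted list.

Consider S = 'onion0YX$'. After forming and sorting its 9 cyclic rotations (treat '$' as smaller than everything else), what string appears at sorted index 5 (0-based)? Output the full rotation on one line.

All 9 rotations (rotation i = S[i:]+S[:i]):
  rot[0] = onion0YX$
  rot[1] = nion0YX$o
  rot[2] = ion0YX$on
  rot[3] = on0YX$oni
  rot[4] = n0YX$onio
  rot[5] = 0YX$onion
  rot[6] = YX$onion0
  rot[7] = X$onion0Y
  rot[8] = $onion0YX
Sorted (with $ < everything):
  sorted[0] = $onion0YX
  sorted[1] = 0YX$onion
  sorted[2] = X$onion0Y
  sorted[3] = YX$onion0
  sorted[4] = ion0YX$on
  sorted[5] = n0YX$onio
  sorted[6] = nion0YX$o
  sorted[7] = on0YX$oni
  sorted[8] = onion0YX$
sorted[5] = n0YX$onio

Answer: n0YX$onio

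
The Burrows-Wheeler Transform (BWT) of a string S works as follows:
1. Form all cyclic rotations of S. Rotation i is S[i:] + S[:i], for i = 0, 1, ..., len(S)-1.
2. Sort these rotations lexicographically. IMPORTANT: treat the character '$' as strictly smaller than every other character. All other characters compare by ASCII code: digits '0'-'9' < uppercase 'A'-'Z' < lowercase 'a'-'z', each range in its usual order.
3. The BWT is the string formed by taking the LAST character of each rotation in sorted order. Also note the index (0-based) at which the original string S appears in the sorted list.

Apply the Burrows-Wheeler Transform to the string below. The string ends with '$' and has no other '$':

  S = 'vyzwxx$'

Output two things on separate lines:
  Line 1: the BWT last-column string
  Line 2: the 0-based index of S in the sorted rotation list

All 7 rotations (rotation i = S[i:]+S[:i]):
  rot[0] = vyzwxx$
  rot[1] = yzwxx$v
  rot[2] = zwxx$vy
  rot[3] = wxx$vyz
  rot[4] = xx$vyzw
  rot[5] = x$vyzwx
  rot[6] = $vyzwxx
Sorted (with $ < everything):
  sorted[0] = $vyzwxx  (last char: 'x')
  sorted[1] = vyzwxx$  (last char: '$')
  sorted[2] = wxx$vyz  (last char: 'z')
  sorted[3] = x$vyzwx  (last char: 'x')
  sorted[4] = xx$vyzw  (last char: 'w')
  sorted[5] = yzwxx$v  (last char: 'v')
  sorted[6] = zwxx$vy  (last char: 'y')
Last column: x$zxwvy
Original string S is at sorted index 1

Answer: x$zxwvy
1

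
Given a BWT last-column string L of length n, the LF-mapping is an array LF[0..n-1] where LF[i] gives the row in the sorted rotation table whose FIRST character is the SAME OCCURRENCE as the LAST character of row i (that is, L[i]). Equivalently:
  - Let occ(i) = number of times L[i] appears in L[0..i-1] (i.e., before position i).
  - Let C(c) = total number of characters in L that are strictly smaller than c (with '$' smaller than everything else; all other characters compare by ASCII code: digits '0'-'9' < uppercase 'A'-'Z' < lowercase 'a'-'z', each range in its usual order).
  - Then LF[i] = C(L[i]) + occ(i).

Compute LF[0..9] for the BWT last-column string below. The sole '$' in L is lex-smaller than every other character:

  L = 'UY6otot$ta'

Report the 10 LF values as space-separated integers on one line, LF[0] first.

Char counts: '$':1, '6':1, 'U':1, 'Y':1, 'a':1, 'o':2, 't':3
C (first-col start): C('$')=0, C('6')=1, C('U')=2, C('Y')=3, C('a')=4, C('o')=5, C('t')=7
L[0]='U': occ=0, LF[0]=C('U')+0=2+0=2
L[1]='Y': occ=0, LF[1]=C('Y')+0=3+0=3
L[2]='6': occ=0, LF[2]=C('6')+0=1+0=1
L[3]='o': occ=0, LF[3]=C('o')+0=5+0=5
L[4]='t': occ=0, LF[4]=C('t')+0=7+0=7
L[5]='o': occ=1, LF[5]=C('o')+1=5+1=6
L[6]='t': occ=1, LF[6]=C('t')+1=7+1=8
L[7]='$': occ=0, LF[7]=C('$')+0=0+0=0
L[8]='t': occ=2, LF[8]=C('t')+2=7+2=9
L[9]='a': occ=0, LF[9]=C('a')+0=4+0=4

Answer: 2 3 1 5 7 6 8 0 9 4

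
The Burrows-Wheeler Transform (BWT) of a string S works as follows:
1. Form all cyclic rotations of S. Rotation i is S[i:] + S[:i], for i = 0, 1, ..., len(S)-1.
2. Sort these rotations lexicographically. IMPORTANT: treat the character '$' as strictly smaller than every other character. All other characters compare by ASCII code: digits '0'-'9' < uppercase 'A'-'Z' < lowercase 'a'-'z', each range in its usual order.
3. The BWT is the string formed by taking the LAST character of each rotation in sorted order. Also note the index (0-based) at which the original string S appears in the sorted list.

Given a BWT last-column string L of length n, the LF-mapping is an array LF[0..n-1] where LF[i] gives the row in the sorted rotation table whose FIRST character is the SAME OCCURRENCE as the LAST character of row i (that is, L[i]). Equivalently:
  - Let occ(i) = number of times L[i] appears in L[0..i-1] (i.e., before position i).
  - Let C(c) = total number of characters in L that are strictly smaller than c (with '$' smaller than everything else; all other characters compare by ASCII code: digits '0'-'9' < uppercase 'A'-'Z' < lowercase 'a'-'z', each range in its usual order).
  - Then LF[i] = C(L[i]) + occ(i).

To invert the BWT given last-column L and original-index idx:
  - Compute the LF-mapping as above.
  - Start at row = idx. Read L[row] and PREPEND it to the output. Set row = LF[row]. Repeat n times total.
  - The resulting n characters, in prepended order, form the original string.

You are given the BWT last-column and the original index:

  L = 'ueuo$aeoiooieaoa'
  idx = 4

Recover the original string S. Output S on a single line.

LF mapping: 14 4 15 9 0 1 5 10 7 11 12 8 6 2 13 3
Walk LF starting at row 4, prepending L[row]:
  step 1: row=4, L[4]='$', prepend. Next row=LF[4]=0
  step 2: row=0, L[0]='u', prepend. Next row=LF[0]=14
  step 3: row=14, L[14]='o', prepend. Next row=LF[14]=13
  step 4: row=13, L[13]='a', prepend. Next row=LF[13]=2
  step 5: row=2, L[2]='u', prepend. Next row=LF[2]=15
  step 6: row=15, L[15]='a', prepend. Next row=LF[15]=3
  step 7: row=3, L[3]='o', prepend. Next row=LF[3]=9
  step 8: row=9, L[9]='o', prepend. Next row=LF[9]=11
  step 9: row=11, L[11]='i', prepend. Next row=LF[11]=8
  step 10: row=8, L[8]='i', prepend. Next row=LF[8]=7
  step 11: row=7, L[7]='o', prepend. Next row=LF[7]=10
  step 12: row=10, L[10]='o', prepend. Next row=LF[10]=12
  step 13: row=12, L[12]='e', prepend. Next row=LF[12]=6
  step 14: row=6, L[6]='e', prepend. Next row=LF[6]=5
  step 15: row=5, L[5]='a', prepend. Next row=LF[5]=1
  step 16: row=1, L[1]='e', prepend. Next row=LF[1]=4
Reversed output: eaeeooiiooauaou$

Answer: eaeeooiiooauaou$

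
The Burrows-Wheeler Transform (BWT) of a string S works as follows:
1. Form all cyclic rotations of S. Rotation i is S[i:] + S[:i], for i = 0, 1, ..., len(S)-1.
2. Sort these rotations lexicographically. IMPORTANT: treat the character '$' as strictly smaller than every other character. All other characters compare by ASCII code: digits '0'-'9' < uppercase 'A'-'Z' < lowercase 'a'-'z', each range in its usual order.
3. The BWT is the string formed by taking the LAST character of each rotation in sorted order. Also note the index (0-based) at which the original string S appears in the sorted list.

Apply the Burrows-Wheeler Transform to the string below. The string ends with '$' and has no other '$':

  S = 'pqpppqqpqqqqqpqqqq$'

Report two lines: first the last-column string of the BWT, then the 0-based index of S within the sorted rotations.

Answer: qqp$pqqqpqqqqpqqpqp
3

Derivation:
All 19 rotations (rotation i = S[i:]+S[:i]):
  rot[0] = pqpppqqpqqqqqpqqqq$
  rot[1] = qpppqqpqqqqqpqqqq$p
  rot[2] = pppqqpqqqqqpqqqq$pq
  rot[3] = ppqqpqqqqqpqqqq$pqp
  rot[4] = pqqpqqqqqpqqqq$pqpp
  rot[5] = qqpqqqqqpqqqq$pqppp
  rot[6] = qpqqqqqpqqqq$pqpppq
  rot[7] = pqqqqqpqqqq$pqpppqq
  rot[8] = qqqqqpqqqq$pqpppqqp
  rot[9] = qqqqpqqqq$pqpppqqpq
  rot[10] = qqqpqqqq$pqpppqqpqq
  rot[11] = qqpqqqq$pqpppqqpqqq
  rot[12] = qpqqqq$pqpppqqpqqqq
  rot[13] = pqqqq$pqpppqqpqqqqq
  rot[14] = qqqq$pqpppqqpqqqqqp
  rot[15] = qqq$pqpppqqpqqqqqpq
  rot[16] = qq$pqpppqqpqqqqqpqq
  rot[17] = q$pqpppqqpqqqqqpqqq
  rot[18] = $pqpppqqpqqqqqpqqqq
Sorted (with $ < everything):
  sorted[0] = $pqpppqqpqqqqqpqqqq  (last char: 'q')
  sorted[1] = pppqqpqqqqqpqqqq$pq  (last char: 'q')
  sorted[2] = ppqqpqqqqqpqqqq$pqp  (last char: 'p')
  sorted[3] = pqpppqqpqqqqqpqqqq$  (last char: '$')
  sorted[4] = pqqpqqqqqpqqqq$pqpp  (last char: 'p')
  sorted[5] = pqqqq$pqpppqqpqqqqq  (last char: 'q')
  sorted[6] = pqqqqqpqqqq$pqpppqq  (last char: 'q')
  sorted[7] = q$pqpppqqpqqqqqpqqq  (last char: 'q')
  sorted[8] = qpppqqpqqqqqpqqqq$p  (last char: 'p')
  sorted[9] = qpqqqq$pqpppqqpqqqq  (last char: 'q')
  sorted[10] = qpqqqqqpqqqq$pqpppq  (last char: 'q')
  sorted[11] = qq$pqpppqqpqqqqqpqq  (last char: 'q')
  sorted[12] = qqpqqqq$pqpppqqpqqq  (last char: 'q')
  sorted[13] = qqpqqqqqpqqqq$pqppp  (last char: 'p')
  sorted[14] = qqq$pqpppqqpqqqqqpq  (last char: 'q')
  sorted[15] = qqqpqqqq$pqpppqqpqq  (last char: 'q')
  sorted[16] = qqqq$pqpppqqpqqqqqp  (last char: 'p')
  sorted[17] = qqqqpqqqq$pqpppqqpq  (last char: 'q')
  sorted[18] = qqqqqpqqqq$pqpppqqp  (last char: 'p')
Last column: qqp$pqqqpqqqqpqqpqp
Original string S is at sorted index 3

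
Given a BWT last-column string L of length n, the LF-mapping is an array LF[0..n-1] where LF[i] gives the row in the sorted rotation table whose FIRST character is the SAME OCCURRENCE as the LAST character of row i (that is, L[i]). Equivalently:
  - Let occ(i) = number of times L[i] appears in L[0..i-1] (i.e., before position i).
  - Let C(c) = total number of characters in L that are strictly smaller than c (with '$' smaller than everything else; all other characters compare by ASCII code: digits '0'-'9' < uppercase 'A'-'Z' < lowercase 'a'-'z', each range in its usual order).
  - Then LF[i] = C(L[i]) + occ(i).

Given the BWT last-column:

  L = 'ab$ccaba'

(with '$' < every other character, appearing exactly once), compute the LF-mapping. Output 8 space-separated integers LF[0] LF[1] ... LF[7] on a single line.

Answer: 1 4 0 6 7 2 5 3

Derivation:
Char counts: '$':1, 'a':3, 'b':2, 'c':2
C (first-col start): C('$')=0, C('a')=1, C('b')=4, C('c')=6
L[0]='a': occ=0, LF[0]=C('a')+0=1+0=1
L[1]='b': occ=0, LF[1]=C('b')+0=4+0=4
L[2]='$': occ=0, LF[2]=C('$')+0=0+0=0
L[3]='c': occ=0, LF[3]=C('c')+0=6+0=6
L[4]='c': occ=1, LF[4]=C('c')+1=6+1=7
L[5]='a': occ=1, LF[5]=C('a')+1=1+1=2
L[6]='b': occ=1, LF[6]=C('b')+1=4+1=5
L[7]='a': occ=2, LF[7]=C('a')+2=1+2=3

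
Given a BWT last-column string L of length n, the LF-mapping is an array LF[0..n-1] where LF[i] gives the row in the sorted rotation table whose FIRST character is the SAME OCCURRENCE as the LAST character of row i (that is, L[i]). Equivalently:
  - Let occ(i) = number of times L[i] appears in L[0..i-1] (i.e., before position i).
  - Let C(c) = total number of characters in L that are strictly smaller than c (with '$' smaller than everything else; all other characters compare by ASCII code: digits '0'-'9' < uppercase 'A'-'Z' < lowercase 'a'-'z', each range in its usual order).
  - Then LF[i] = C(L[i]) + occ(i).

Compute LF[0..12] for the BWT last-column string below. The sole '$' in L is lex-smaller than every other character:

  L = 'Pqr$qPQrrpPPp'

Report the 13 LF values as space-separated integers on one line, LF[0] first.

Char counts: '$':1, 'P':4, 'Q':1, 'p':2, 'q':2, 'r':3
C (first-col start): C('$')=0, C('P')=1, C('Q')=5, C('p')=6, C('q')=8, C('r')=10
L[0]='P': occ=0, LF[0]=C('P')+0=1+0=1
L[1]='q': occ=0, LF[1]=C('q')+0=8+0=8
L[2]='r': occ=0, LF[2]=C('r')+0=10+0=10
L[3]='$': occ=0, LF[3]=C('$')+0=0+0=0
L[4]='q': occ=1, LF[4]=C('q')+1=8+1=9
L[5]='P': occ=1, LF[5]=C('P')+1=1+1=2
L[6]='Q': occ=0, LF[6]=C('Q')+0=5+0=5
L[7]='r': occ=1, LF[7]=C('r')+1=10+1=11
L[8]='r': occ=2, LF[8]=C('r')+2=10+2=12
L[9]='p': occ=0, LF[9]=C('p')+0=6+0=6
L[10]='P': occ=2, LF[10]=C('P')+2=1+2=3
L[11]='P': occ=3, LF[11]=C('P')+3=1+3=4
L[12]='p': occ=1, LF[12]=C('p')+1=6+1=7

Answer: 1 8 10 0 9 2 5 11 12 6 3 4 7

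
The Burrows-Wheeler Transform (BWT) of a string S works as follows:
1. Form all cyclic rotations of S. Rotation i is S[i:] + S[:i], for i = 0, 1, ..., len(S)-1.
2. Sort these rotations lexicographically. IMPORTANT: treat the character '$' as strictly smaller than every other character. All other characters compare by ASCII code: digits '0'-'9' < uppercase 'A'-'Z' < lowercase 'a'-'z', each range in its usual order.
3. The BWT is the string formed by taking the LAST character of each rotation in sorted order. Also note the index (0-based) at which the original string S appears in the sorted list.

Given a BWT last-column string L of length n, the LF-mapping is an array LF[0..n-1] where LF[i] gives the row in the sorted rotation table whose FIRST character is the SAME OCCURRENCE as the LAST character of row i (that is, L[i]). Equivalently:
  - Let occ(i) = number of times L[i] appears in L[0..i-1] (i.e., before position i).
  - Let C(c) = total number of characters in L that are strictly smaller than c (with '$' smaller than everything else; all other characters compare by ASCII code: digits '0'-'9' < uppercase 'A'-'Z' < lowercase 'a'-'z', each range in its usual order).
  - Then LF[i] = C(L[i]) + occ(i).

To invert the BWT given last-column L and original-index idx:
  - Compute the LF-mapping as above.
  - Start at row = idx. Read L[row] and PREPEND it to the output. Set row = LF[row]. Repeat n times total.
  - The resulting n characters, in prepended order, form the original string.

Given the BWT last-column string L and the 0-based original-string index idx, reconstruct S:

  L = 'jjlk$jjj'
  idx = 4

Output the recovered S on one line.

Answer: jkjjljj$

Derivation:
LF mapping: 1 2 7 6 0 3 4 5
Walk LF starting at row 4, prepending L[row]:
  step 1: row=4, L[4]='$', prepend. Next row=LF[4]=0
  step 2: row=0, L[0]='j', prepend. Next row=LF[0]=1
  step 3: row=1, L[1]='j', prepend. Next row=LF[1]=2
  step 4: row=2, L[2]='l', prepend. Next row=LF[2]=7
  step 5: row=7, L[7]='j', prepend. Next row=LF[7]=5
  step 6: row=5, L[5]='j', prepend. Next row=LF[5]=3
  step 7: row=3, L[3]='k', prepend. Next row=LF[3]=6
  step 8: row=6, L[6]='j', prepend. Next row=LF[6]=4
Reversed output: jkjjljj$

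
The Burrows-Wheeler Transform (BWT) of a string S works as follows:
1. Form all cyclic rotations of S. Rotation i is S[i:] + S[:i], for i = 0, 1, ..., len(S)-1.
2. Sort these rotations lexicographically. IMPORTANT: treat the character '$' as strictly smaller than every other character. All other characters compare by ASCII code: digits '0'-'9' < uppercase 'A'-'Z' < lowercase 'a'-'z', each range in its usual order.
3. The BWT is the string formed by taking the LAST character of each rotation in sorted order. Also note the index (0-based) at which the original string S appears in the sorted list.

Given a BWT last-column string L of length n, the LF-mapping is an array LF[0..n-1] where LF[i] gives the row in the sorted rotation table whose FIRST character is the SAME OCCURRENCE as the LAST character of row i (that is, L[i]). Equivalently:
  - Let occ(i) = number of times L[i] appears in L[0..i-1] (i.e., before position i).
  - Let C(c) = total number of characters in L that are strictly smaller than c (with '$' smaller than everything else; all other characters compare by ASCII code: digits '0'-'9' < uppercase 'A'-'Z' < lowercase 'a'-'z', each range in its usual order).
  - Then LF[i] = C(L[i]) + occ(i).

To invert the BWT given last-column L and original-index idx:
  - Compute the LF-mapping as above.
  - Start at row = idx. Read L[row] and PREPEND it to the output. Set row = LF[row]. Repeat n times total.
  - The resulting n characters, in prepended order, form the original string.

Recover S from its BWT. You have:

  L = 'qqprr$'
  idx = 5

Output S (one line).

Answer: rrqpq$

Derivation:
LF mapping: 2 3 1 4 5 0
Walk LF starting at row 5, prepending L[row]:
  step 1: row=5, L[5]='$', prepend. Next row=LF[5]=0
  step 2: row=0, L[0]='q', prepend. Next row=LF[0]=2
  step 3: row=2, L[2]='p', prepend. Next row=LF[2]=1
  step 4: row=1, L[1]='q', prepend. Next row=LF[1]=3
  step 5: row=3, L[3]='r', prepend. Next row=LF[3]=4
  step 6: row=4, L[4]='r', prepend. Next row=LF[4]=5
Reversed output: rrqpq$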